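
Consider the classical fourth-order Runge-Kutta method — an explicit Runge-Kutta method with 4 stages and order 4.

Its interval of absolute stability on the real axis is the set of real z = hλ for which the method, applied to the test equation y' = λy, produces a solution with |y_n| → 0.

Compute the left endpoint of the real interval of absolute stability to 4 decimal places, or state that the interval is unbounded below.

Test eqn y'=λy, z=hλ:
  order 4, 4-stage ⇒ R(z)=1+z+z^2/2+z^3/6+z^4/24
  (e.g. R(-1.74)=0.27773, |R|=0.27773)

Boundary: |R(x)|=1, x<0.
x=-1.74: |R|=0.2777
|R(-2.25)|=0.4507 |R(-1.7)|=0.2742
Bisect:
  x_lo=-3.1617 |R|=1.7324  x_hi=-0.3371 |R|=0.7138
  mid=-1.74940 |R|=0.27874 →hi
  mid=-2.45553 |R|=0.60648 →hi
  mid=-2.80859 |R|=1.03570 →lo
  mid=-2.63206 |R|=0.79250 →hi
  mid=-2.72032 |R|=0.90638 →hi
  mid=-2.76446 |R|=0.96904 →hi
  mid=-2.78652 |R|=1.00186 →lo
  mid=-2.77549 |R|=0.98532 →hi
  mid=-2.78101 |R|=0.99356 →hi
  mid=-2.78377 |R|=0.99770 →hi
  ...
  [-2.78532,-2.78514] ⇒ x*=-2.7853
Interval (-2.7853, 0).

left endpoint -2.7853.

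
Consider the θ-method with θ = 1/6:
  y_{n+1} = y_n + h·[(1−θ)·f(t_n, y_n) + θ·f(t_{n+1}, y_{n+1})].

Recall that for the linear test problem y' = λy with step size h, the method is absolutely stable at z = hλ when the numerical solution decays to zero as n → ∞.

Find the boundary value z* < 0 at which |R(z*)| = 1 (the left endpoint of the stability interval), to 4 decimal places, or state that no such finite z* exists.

left endpoint -3.0000.

Set f=λy, z=hλ:
  y_{n+1} = y_n + z·[5/6·y_n + 1/6·y_{n+1}] ⇒ (1 − 1/6z)y_{n+1} = (1 + 5/6z)y_n
  Hence R(z) = (1 + 5/6z)/(1 − 1/6z).

Boundary: |R(x)|=1, x<0.
x=-1.78: |R|=0.3728
R=−1: 1+5/6x = −1+1/6x ⇒ -2/3x=2 ⇒ x=2/(-2/3)=-3.0000
Confirm numerically:
  x=-2.838: |R|=0.92668 <1
  x=-2.663: |R|=0.84440 <1
  x=-1.700: |R|=0.32468 <1
  x=-3.355: |R|=1.15179 >1
  x=-3.224: |R|=1.09714 >1
  x=-3.210: |R|=1.09121 >1
Interval (-3.0000, 0).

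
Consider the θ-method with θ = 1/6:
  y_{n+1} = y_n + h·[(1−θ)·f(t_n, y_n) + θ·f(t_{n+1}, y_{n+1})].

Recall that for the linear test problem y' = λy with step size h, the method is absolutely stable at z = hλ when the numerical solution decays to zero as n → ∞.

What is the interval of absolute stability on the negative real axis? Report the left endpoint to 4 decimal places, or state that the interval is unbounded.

z∈(-3.0000,0).

Set f=λy, z=hλ:
  y_{n+1} = y_n + z·[5/6·y_n + 1/6·y_{n+1}] ⇒ (1 − 1/6z)y_{n+1} = (1 + 5/6z)y_n
  so R(z) = (1 + 5/6z)/(1 − 1/6z).

Solve |R(x)|<1 on ℝ⁻.
x=-1.79: |R|=0.3787
R=−1: 1+5/6x = −1+1/6x ⇒ -2/3x=2 ⇒ x=2/(-2/3)=-3.0000
Confirm numerically:
  x=-2.465: |R|=0.74719 <1
  x=-2.045: |R|=0.52517 <1
  x=-1.646: |R|=0.29166 <1
  x=-3.581: |R|=1.24256 >1
  x=-3.504: |R|=1.21212 >1
So |R|<1 on (-3.0000, 0).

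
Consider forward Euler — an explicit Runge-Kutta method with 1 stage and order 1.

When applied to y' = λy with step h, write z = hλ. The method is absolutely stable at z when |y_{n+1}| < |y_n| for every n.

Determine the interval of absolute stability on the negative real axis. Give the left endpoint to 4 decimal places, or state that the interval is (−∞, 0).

z∈(-2.0000,0).

On y'=λy, z=hλ:
  order 1, 1-stage ⇒ R(z)=1+z
  (e.g. R(-0.62)=0.38000, |R|=0.38000)

Find x<0 with |R(x)|<1.
x=-0.62: |R|=0.3800
|R(-2.08)|=1.0800 |R(-1.92)|=0.9200 |R(-0.99)|=0.0100
Bisect:
  x_lo=-2.5095 |R|=1.5095  x_hi=-0.1203 |R|=0.8797
  mid=-1.31493 |R|=0.31493 →hi
  mid=-1.91223 |R|=0.91223 →hi
  mid=-2.21087 |R|=1.21087 →lo
  mid=-2.06155 |R|=1.06155 →lo
  mid=-1.98689 |R|=0.98689 →hi
  mid=-2.02422 |R|=1.02422 →lo
  mid=-2.00555 |R|=1.00555 →lo
  mid=-1.99622 |R|=0.99622 →hi
  ...
  [-2.00001,-1.99987] ⇒ x*=-2.0000
So |R|<1 on (-2.0000, 0).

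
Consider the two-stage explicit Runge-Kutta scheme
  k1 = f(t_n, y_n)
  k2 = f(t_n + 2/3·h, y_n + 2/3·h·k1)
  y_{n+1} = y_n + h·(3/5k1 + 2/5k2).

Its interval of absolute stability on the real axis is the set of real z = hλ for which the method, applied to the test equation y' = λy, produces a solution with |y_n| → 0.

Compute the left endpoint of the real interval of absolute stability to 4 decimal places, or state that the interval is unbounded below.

left endpoint -3.7500.

With y'=λy (z=hλ):
  k1=λy_n ⇒ h·k1=z·y_n;  k2=λ(1+2/3z)y_n ⇒ h·k2=z(1+2/3z)y_n
  y_{n+1}/y_n = 1 + 3/5z + 2/5z(1+2/3z) = 1 + z + 4/15z²
  R(z) = 1 + z + 4/15z².

Solve |R(x)|<1 on ℝ⁻.
x=-1.21: |R|=0.1804
R=1: x+4/15x²=0 ⇒ x=−15/4=-3.7500; min R=1−1/(4·4/15)=0.0625>−1
Confirm numerically:
  x=-3.474: |R|=0.74431 <1
  x=-3.261: |R|=0.57477 <1
  x=-1.928: |R|=0.06325 <1
  x=-4.270: |R|=1.59211 >1
  x=-4.230: |R|=1.54144 >1
  x=-4.203: |R|=1.50772 >1
So |R|<1 on (-3.7500, 0).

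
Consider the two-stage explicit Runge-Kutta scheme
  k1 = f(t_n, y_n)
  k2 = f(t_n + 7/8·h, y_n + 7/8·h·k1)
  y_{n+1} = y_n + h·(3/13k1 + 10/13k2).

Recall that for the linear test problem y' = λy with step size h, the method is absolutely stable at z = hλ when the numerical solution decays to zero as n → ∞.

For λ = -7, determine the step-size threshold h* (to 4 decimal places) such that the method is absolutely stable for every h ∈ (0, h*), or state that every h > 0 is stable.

(-1.4857,0); λ=-7 ⇒ h* = (52/35)/7 = 0.2122.

On y'=λy, z=hλ:
  k1=λy_n ⇒ h·k1=z·y_n;  k2=λ(1+7/8z)y_n ⇒ h·k2=z(1+7/8z)y_n
  y_{n+1}/y_n = 1 + 3/13z + 10/13z(1+7/8z) = 1 + z + 35/52z²
  R(z) = 1 + z + 35/52z².

Solve |R(x)|<1 on ℝ⁻.
x=-1.03: |R|=0.6841
R=1: x+35/52x²=0 ⇒ x=−52/35=-1.4857; min R=1−1/(4·35/52)=0.6286>−1
Confirm numerically:
  x=-1.099: |R|=0.71394 <1
  x=-0.989: |R|=0.66935 <1
  x=-0.790: |R|=0.63007 <1
  x=-0.599: |R|=0.64250 <1
  x=-1.904: |R|=1.53605 >1
  x=-1.876: |R|=1.49281 >1
  x=-1.736: |R|=1.29245 >1
So |R|<1 on (-1.4857, 0).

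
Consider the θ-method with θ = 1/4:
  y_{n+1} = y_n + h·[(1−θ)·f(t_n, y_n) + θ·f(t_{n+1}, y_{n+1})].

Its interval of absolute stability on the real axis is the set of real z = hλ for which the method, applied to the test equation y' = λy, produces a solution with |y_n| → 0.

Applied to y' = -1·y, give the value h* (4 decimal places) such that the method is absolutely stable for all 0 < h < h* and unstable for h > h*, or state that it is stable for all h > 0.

(-4.0000,0); λ=-1 ⇒ h* = (4)/1 = 4.0000.

Test eqn y'=λy, z=hλ:
  y_{n+1} = y_n + z·[3/4·y_n + 1/4·y_{n+1}] ⇒ (1 − 1/4z)y_{n+1} = (1 + 3/4z)y_n
  Hence R(z) = (1 + 3/4z)/(1 − 1/4z).

Solve |R(x)|<1 on ℝ⁻.
x=-1.03: |R|=0.1809
R=−1: 1+3/4x = −1+1/4x ⇒ -1/2x=2 ⇒ x=2/(-1/2)=-4.0000
Confirm numerically:
  x=-2.886: |R|=0.67644 <1
  x=-2.826: |R|=0.65602 <1
  x=-2.012: |R|=0.33866 <1
  x=-4.563: |R|=1.13150 >1
  x=-4.374: |R|=1.08932 >1
  x=-4.059: |R|=1.01464 >1
Stable set (-4.0000, 0).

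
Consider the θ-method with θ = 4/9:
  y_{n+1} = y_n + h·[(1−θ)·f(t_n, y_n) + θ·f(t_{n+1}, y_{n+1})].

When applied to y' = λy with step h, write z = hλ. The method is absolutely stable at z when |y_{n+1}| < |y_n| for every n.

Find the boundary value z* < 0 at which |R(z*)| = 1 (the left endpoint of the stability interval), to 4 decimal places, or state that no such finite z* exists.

left endpoint -18.0000.

On y'=λy, z=hλ:
  y_{n+1} = y_n + z·[5/9·y_n + 4/9·y_{n+1}] ⇒ (1 − 4/9z)y_{n+1} = (1 + 5/9z)y_n
  R(z) = (1 + 5/9z)/(1 − 4/9z).

Boundary: |R(x)|=1, x<0.
x=-0.37: |R|=0.6823
R=−1: 1+5/9x = −1+4/9x ⇒ -1/9x=2 ⇒ x=2/(-1/9)=-18.0000
Confirm numerically:
  x=-12.905: |R|=0.91595 <1
  x=-10.223: |R|=0.84412 <1
  x=-7.208: |R|=0.71474 <1
  x=-18.571: |R|=1.00686 >1
  x=-18.396: |R|=1.00480 >1
Stable set (-18.0000, 0).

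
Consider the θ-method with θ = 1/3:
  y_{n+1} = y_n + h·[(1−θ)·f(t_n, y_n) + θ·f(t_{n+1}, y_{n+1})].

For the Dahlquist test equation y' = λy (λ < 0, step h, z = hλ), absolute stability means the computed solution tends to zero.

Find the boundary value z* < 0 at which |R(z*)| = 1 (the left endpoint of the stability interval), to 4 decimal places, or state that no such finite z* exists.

left endpoint -6.0000.

Test eqn y'=λy, z=hλ:
  y_{n+1} = y_n + z·[2/3·y_n + 1/3·y_{n+1}] ⇒ (1 − 1/3z)y_{n+1} = (1 + 2/3z)y_n
  ⇒ R(z) = (1 + 2/3z)/(1 − 1/3z).

Solve |R(x)|<1 on ℝ⁻.
x=-1.24: |R|=0.1226
R=−1: 1+2/3x = −1+1/3x ⇒ -1/3x=2 ⇒ x=2/(-1/3)=-6.0000
Confirm numerically:
  x=-5.774: |R|=0.97424 <1
  x=-5.461: |R|=0.93630 <1
  x=-3.863: |R|=0.68862 <1
  x=-6.598: |R|=1.06230 >1
  x=-6.237: |R|=1.02566 >1
Stable set (-6.0000, 0).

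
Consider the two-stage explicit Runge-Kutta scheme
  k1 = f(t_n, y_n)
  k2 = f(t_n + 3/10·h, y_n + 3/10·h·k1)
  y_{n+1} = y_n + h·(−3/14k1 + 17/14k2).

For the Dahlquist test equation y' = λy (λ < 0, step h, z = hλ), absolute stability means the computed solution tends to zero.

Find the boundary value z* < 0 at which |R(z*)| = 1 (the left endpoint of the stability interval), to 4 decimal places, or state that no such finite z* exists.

With y'=λy (z=hλ):
  k1=λy_n ⇒ h·k1=z·y_n;  k2=λ(1+3/10z)y_n ⇒ h·k2=z(1+3/10z)y_n
  y_{n+1}/y_n = 1 − 3/14z + 17/14z(1+3/10z) = 1 + z + 51/140z²
  ⇒ R(z) = 1 + z + 51/140z².

Need |R(x)|<1, x<0.
x=-0.35: |R|=0.6946
R=1: x+51/140x²=0 ⇒ x=−140/51=-2.7451; min R=1−1/(4·51/140)=0.3137>−1
Confirm numerically:
  x=-2.690: |R|=0.94601 <1
  x=-2.010: |R|=0.46175 <1
  x=-1.451: |R|=0.31597 <1
  x=-1.343: |R|=0.31404 <1
  x=-3.326: |R|=1.70383 >1
  x=-2.933: |R|=1.20076 >1
So |R|<1 on (-2.7451, 0).

left endpoint -2.7451.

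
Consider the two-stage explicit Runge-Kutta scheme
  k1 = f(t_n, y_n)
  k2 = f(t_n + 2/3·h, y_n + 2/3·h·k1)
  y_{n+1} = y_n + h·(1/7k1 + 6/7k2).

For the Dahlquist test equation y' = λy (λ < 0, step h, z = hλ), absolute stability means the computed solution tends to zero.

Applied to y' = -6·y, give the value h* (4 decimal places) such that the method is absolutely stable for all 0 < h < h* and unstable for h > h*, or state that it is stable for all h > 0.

(-1.7500,0); λ=-6 ⇒ h* = (7/4)/6 = 0.2917.

Test eqn y'=λy, z=hλ:
  k1=λy_n ⇒ h·k1=z·y_n;  k2=λ(1+2/3z)y_n ⇒ h·k2=z(1+2/3z)y_n
  y_{n+1}/y_n = 1 + 1/7z + 6/7z(1+2/3z) = 1 + z + 4/7z²
  R(z) = 1 + z + 4/7z².

Boundary: |R(x)|=1, x<0.
x=-1.32: |R|=0.6757
R=1: x+4/7x²=0 ⇒ x=−7/4=-1.7500; min R=1−1/(4·4/7)=0.5625>−1
Confirm numerically:
  x=-1.201: |R|=0.62323 <1
  x=-1.186: |R|=0.61777 <1
  x=-0.984: |R|=0.56929 <1
  x=-0.923: |R|=0.56382 <1
  x=-2.228: |R|=1.60856 >1
  x=-2.215: |R|=1.58856 >1
Interval (-1.7500, 0).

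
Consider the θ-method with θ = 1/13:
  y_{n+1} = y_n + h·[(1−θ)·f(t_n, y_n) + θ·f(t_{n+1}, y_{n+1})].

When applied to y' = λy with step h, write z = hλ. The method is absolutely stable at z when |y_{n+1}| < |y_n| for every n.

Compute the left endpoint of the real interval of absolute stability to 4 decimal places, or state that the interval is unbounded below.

left endpoint -2.3636.

With y'=λy (z=hλ):
  y_{n+1} = y_n + z·[12/13·y_n + 1/13·y_{n+1}] ⇒ (1 − 1/13z)y_{n+1} = (1 + 12/13z)y_n
  Hence R(z) = (1 + 12/13z)/(1 − 1/13z).

Boundary: |R(x)|=1, x<0.
x=-0.77: |R|=0.2731
R=−1: 1+12/13x = −1+1/13x ⇒ -11/13x=2 ⇒ x=2/(-11/13)=-2.3636
Confirm numerically:
  x=-1.885: |R|=0.64629 <1
  x=-1.591: |R|=0.41752 <1
  x=-1.421: |R|=0.28098 <1
  x=-1.355: |R|=0.22710 <1
  x=-2.743: |R|=1.26507 >1
  x=-2.457: |R|=1.06644 >1
  x=-2.454: |R|=1.06432 >1
Interval (-2.3636, 0).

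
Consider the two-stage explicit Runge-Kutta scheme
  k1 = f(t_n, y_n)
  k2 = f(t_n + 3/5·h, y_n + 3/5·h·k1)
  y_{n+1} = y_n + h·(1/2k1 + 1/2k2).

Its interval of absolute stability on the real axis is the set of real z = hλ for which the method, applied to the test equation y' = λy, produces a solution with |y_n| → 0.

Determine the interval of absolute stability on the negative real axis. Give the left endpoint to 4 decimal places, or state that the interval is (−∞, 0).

(-3.3333, 0).

With y'=λy (z=hλ):
  k1=λy_n ⇒ h·k1=z·y_n;  k2=λ(1+3/5z)y_n ⇒ h·k2=z(1+3/5z)y_n
  y_{n+1}/y_n = 1 + 1/2z + 1/2z(1+3/5z) = 1 + z + 3/10z²
  ⇒ R(z) = 1 + z + 3/10z².

Find x<0 with |R(x)|<1.
x=-1.29: |R|=0.2092
R=1: x+3/10x²=0 ⇒ x=−10/3=-3.3333; min R=1−1/(4·3/10)=0.1667>−1
Confirm numerically:
  x=-2.318: |R|=0.29394 <1
  x=-2.235: |R|=0.26357 <1
  x=-1.942: |R|=0.18941 <1
  x=-1.671: |R|=0.16667 <1
  x=-3.660: |R|=1.35868 >1
  x=-3.563: |R|=1.24549 >1
  x=-3.453: |R|=1.12396 >1
Stable set (-3.3333, 0).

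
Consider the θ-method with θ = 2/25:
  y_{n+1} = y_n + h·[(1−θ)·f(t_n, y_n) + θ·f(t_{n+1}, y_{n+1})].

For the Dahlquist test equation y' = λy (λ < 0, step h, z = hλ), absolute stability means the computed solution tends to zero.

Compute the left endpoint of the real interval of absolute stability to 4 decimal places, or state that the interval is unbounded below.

z* = -2.3810.

Test eqn y'=λy, z=hλ:
  y_{n+1} = y_n + z·[23/25·y_n + 2/25·y_{n+1}] ⇒ (1 − 2/25z)y_{n+1} = (1 + 23/25z)y_n
  so R(z) = (1 + 23/25z)/(1 − 2/25z).

Solve |R(x)|<1 on ℝ⁻.
x=-1.19: |R|=0.0866
R=−1: 1+23/25x = −1+2/25x ⇒ -21/25x=2 ⇒ x=2/(-21/25)=-2.3810
Confirm numerically:
  x=-1.910: |R|=0.65684 <1
  x=-1.892: |R|=0.64327 <1
  x=-1.460: |R|=0.30731 <1
  x=-2.904: |R|=1.35653 >1
  x=-2.439: |R|=1.04080 >1
Stable set (-2.3810, 0).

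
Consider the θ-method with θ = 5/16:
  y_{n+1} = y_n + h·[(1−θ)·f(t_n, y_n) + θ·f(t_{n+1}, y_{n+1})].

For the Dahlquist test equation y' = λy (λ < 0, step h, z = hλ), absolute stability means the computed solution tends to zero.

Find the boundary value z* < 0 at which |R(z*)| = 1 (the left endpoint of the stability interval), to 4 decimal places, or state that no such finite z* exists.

Set f=λy, z=hλ:
  y_{n+1} = y_n + z·[11/16·y_n + 5/16·y_{n+1}] ⇒ (1 − 5/16z)y_{n+1} = (1 + 11/16z)y_n
  Hence R(z) = (1 + 11/16z)/(1 − 5/16z).

Solve |R(x)|<1 on ℝ⁻.
x=-0.7: |R|=0.4256
R=−1: 1+11/16x = −1+5/16x ⇒ -3/8x=2 ⇒ x=2/(-3/8)=-5.3333
Confirm numerically:
  x=-4.850: |R|=0.92795 <1
  x=-4.231: |R|=0.82199 <1
  x=-2.563: |R|=0.42315 <1
  x=-5.918: |R|=1.07695 >1
  x=-5.798: |R|=1.06197 >1
  x=-5.571: |R|=1.03252 >1
So |R|<1 on (-5.3333, 0).

z* = -5.3333.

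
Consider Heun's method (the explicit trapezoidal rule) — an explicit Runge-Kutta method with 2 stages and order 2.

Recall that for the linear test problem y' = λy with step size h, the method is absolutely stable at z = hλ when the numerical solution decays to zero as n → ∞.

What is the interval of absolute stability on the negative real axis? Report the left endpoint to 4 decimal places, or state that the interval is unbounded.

(-2.0000, 0).

On y'=λy, z=hλ:
  order 2, 2-stage ⇒ R(z)=1+z+z^2/2
  (e.g. R(-1.15)=0.51125, |R|=0.51125)

Find x<0 with |R(x)|<1.
x=-1.15: |R|=0.5112
|R(-2.04)|=1.0408 |R(-1.65)|=0.7112 |R(-1.41)|=0.5840
Bisect:
  x_lo=-2.6471 |R|=1.8565  x_hi=-0.2425 |R|=0.7869
  mid=-1.44480 |R|=0.59893 →hi
  mid=-2.04595 |R|=1.04701 →lo
  mid=-1.74538 |R|=0.77780 →hi
  mid=-1.89567 |R|=0.90111 →hi
  mid=-1.97081 |R|=0.97124 →hi
  mid=-2.00838 |R|=1.00842 →lo
  mid=-1.98960 |R|=0.98965 →hi
  mid=-1.99899 |R|=0.99899 →hi
  mid=-2.00369 |R|=1.00369 →lo
  mid=-2.00134 |R|=1.00134 →lo
  ...
  [-2.00002,-1.99987] ⇒ x*=-2.0000
So |R|<1 on (-2.0000, 0).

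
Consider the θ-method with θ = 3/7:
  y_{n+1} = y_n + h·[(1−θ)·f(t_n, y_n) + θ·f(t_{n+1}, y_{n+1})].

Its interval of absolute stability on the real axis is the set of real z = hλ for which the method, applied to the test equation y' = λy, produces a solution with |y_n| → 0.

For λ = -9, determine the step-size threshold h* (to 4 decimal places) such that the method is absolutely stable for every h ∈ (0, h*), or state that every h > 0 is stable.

(-14.0000,0); λ=-9 ⇒ h* = (14)/9 = 1.5556.

On y'=λy, z=hλ:
  y_{n+1} = y_n + z·[4/7·y_n + 3/7·y_{n+1}] ⇒ (1 − 3/7z)y_{n+1} = (1 + 4/7z)y_n
  so R(z) = (1 + 4/7z)/(1 − 3/7z).

Solve |R(x)|<1 on ℝ⁻.
x=-0.47: |R|=0.6088
R=−1: 1+4/7x = −1+3/7x ⇒ -1/7x=2 ⇒ x=2/(-1/7)=-14.0000
Confirm numerically:
  x=-10.722: |R|=0.91630 <1
  x=-10.654: |R|=0.91412 <1
  x=-9.883: |R|=0.88766 <1
  x=-6.500: |R|=0.71698 <1
  x=-14.221: |R|=1.00445 >1
  x=-14.076: |R|=1.00154 >1
  x=-14.028: |R|=1.00057 >1
Interval (-14.0000, 0).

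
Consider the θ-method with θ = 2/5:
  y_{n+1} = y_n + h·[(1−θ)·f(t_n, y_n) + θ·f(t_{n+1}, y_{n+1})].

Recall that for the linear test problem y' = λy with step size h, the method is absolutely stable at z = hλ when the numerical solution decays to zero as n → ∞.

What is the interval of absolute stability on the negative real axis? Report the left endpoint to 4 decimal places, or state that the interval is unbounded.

(-10.0000, 0).

On y'=λy, z=hλ:
  y_{n+1} = y_n + z·[3/5·y_n + 2/5·y_{n+1}] ⇒ (1 − 2/5z)y_{n+1} = (1 + 3/5z)y_n
  ⇒ R(z) = (1 + 3/5z)/(1 − 2/5z).

Find x<0 with |R(x)|<1.
x=-1.77: |R|=0.0363
R=−1: 1+3/5x = −1+2/5x ⇒ -1/5x=2 ⇒ x=2/(-1/5)=-10.0000
Confirm numerically:
  x=-9.448: |R|=0.97690 <1
  x=-8.381: |R|=0.92560 <1
  x=-7.069: |R|=0.84685 <1
  x=-10.150: |R|=1.00593 >1
  x=-10.124: |R|=1.00491 >1
So |R|<1 on (-10.0000, 0).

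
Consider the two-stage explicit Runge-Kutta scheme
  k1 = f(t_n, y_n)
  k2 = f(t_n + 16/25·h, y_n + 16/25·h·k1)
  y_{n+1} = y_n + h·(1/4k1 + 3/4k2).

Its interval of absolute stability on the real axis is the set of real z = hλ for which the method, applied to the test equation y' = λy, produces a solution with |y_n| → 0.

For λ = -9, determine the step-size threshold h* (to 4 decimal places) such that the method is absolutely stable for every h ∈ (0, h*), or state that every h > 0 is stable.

(-2.0833,0); λ=-9 ⇒ h* = (25/12)/9 = 0.2315.

Test eqn y'=λy, z=hλ:
  k1=λy_n ⇒ h·k1=z·y_n;  k2=λ(1+16/25z)y_n ⇒ h·k2=z(1+16/25z)y_n
  y_{n+1}/y_n = 1 + 1/4z + 3/4z(1+16/25z) = 1 + z + 12/25z²
  Hence R(z) = 1 + z + 12/25z².

Need |R(x)|<1, x<0.
x=-0.76: |R|=0.5172
R=1: x+12/25x²=0 ⇒ x=−25/12=-2.0833; min R=1−1/(4·12/25)=0.4792>−1
Confirm numerically:
  x=-1.466: |R|=0.56559 <1
  x=-1.453: |R|=0.56038 <1
  x=-0.962: |R|=0.48221 <1
  x=-2.265: |R|=1.19751 >1
  x=-2.131: |R|=1.04876 >1
So |R|<1 on (-2.0833, 0).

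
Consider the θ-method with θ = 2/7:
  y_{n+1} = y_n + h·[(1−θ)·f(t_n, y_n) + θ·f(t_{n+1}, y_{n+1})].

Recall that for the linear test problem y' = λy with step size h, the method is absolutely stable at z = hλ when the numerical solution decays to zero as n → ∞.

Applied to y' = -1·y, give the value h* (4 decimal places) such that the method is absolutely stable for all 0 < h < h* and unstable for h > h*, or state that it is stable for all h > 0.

With y'=λy (z=hλ):
  y_{n+1} = y_n + z·[5/7·y_n + 2/7·y_{n+1}] ⇒ (1 − 2/7z)y_{n+1} = (1 + 5/7z)y_n
  ⇒ R(z) = (1 + 5/7z)/(1 − 2/7z).

Need |R(x)|<1, x<0.
x=-1.67: |R|=0.1306
R=−1: 1+5/7x = −1+2/7x ⇒ -3/7x=2 ⇒ x=2/(-3/7)=-4.6667
Confirm numerically:
  x=-4.431: |R|=0.95543 <1
  x=-4.059: |R|=0.87942 <1
  x=-2.649: |R|=0.50781 <1
  x=-4.992: |R|=1.05747 >1
  x=-4.909: |R|=1.04323 >1
Stable set (-4.6667, 0).

(-4.6667,0); λ=-1 ⇒ h* = (14/3)/1 = 4.6667.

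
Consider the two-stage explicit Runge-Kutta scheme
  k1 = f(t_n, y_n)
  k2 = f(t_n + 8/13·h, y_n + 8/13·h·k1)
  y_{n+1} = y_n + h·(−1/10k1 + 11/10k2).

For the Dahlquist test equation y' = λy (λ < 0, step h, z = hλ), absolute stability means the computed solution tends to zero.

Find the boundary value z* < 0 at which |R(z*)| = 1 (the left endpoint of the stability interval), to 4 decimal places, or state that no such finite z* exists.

left endpoint -1.4773.

Set f=λy, z=hλ:
  k1=λy_n ⇒ h·k1=z·y_n;  k2=λ(1+8/13z)y_n ⇒ h·k2=z(1+8/13z)y_n
  y_{n+1}/y_n = 1 − 1/10z + 11/10z(1+8/13z) = 1 + z + 44/65z²
  ⇒ R(z) = 1 + z + 44/65z².

Boundary: |R(x)|=1, x<0.
x=-0.33: |R|=0.7437
R=1: x+44/65x²=0 ⇒ x=−65/44=-1.4773; min R=1−1/(4·44/65)=0.6307>−1
Confirm numerically:
  x=-1.424: |R|=0.94865 <1
  x=-1.303: |R|=0.84629 <1
  x=-0.594: |R|=0.64484 <1
  x=-1.950: |R|=1.62400 >1
  x=-1.640: |R|=1.18065 >1
  x=-1.622: |R|=1.15891 >1
Stable set (-1.4773, 0).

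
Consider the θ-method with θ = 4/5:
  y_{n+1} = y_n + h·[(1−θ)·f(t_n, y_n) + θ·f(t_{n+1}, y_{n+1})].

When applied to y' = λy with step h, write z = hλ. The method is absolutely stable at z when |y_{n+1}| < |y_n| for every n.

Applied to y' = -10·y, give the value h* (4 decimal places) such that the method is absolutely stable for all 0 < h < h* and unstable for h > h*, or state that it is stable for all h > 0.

On y'=λy, z=hλ:
  y_{n+1} = y_n + z·[1/5·y_n + 4/5·y_{n+1}] ⇒ (1 − 4/5z)y_{n+1} = (1 + 1/5z)y_n
  ⇒ R(z) = (1 + 1/5z)/(1 − 4/5z).

Boundary: |R(x)|=1, x<0.
x=-1.02: |R|=0.4383
x=-2: |R|=0.2308
x=-10: |R|=0.1111
x=-100: |R|=0.2346
θ=4/5≥1/2 ⇒ |1+1/5x|<|1−4/5x| ∀x<0 ⇒ interval (−∞,0).

interval (−∞, 0). Any h>0 works for λ=-10.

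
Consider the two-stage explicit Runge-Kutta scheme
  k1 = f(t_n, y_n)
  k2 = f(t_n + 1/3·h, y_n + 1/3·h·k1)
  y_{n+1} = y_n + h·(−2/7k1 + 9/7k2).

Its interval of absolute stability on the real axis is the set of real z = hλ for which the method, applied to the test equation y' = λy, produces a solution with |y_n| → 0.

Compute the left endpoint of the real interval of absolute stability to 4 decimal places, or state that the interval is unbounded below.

z* = -2.3333.

Set f=λy, z=hλ:
  k1=λy_n ⇒ h·k1=z·y_n;  k2=λ(1+1/3z)y_n ⇒ h·k2=z(1+1/3z)y_n
  y_{n+1}/y_n = 1 − 2/7z + 9/7z(1+1/3z) = 1 + z + 3/7z²
  so R(z) = 1 + z + 3/7z².

Find x<0 with |R(x)|<1.
x=-0.88: |R|=0.4519
R=1: x+3/7x²=0 ⇒ x=−7/3=-2.3333; min R=1−1/(4·3/7)=0.4167>−1
Confirm numerically:
  x=-1.546: |R|=0.47834 <1
  x=-1.263: |R|=0.42064 <1
  x=-1.235: |R|=0.41867 <1
  x=-1.142: |R|=0.41693 <1
  x=-2.426: |R|=1.09635 >1
  x=-2.419: |R|=1.08881 >1
Interval (-2.3333, 0).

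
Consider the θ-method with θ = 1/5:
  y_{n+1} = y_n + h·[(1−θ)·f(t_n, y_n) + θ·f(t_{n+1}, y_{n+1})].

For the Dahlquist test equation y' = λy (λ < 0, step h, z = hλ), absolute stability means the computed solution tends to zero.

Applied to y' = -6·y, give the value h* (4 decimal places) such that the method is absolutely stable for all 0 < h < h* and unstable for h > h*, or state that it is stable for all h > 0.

On y'=λy, z=hλ:
  y_{n+1} = y_n + z·[4/5·y_n + 1/5·y_{n+1}] ⇒ (1 − 1/5z)y_{n+1} = (1 + 4/5z)y_n
  so R(z) = (1 + 4/5z)/(1 − 1/5z).

Solve |R(x)|<1 on ℝ⁻.
x=-0.72: |R|=0.3706
R=−1: 1+4/5x = −1+1/5x ⇒ -3/5x=2 ⇒ x=2/(-3/5)=-3.3333
Confirm numerically:
  x=-3.068: |R|=0.90134 <1
  x=-2.123: |R|=0.49024 <1
  x=-1.932: |R|=0.39354 <1
  x=-1.556: |R|=0.18670 <1
  x=-3.829: |R|=1.16842 >1
  x=-3.538: |R|=1.07191 >1
  x=-3.414: |R|=1.02876 >1
Interval (-3.3333, 0).

(-3.3333,0); λ=-6 ⇒ h* = (10/3)/6 = 0.5556.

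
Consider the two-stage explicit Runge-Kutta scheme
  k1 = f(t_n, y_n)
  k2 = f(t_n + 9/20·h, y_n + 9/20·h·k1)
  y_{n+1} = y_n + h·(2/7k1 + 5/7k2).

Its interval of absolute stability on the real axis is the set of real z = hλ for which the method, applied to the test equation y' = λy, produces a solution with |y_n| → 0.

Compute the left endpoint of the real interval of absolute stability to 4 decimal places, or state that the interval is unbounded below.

Test eqn y'=λy, z=hλ:
  k1=λy_n ⇒ h·k1=z·y_n;  k2=λ(1+9/20z)y_n ⇒ h·k2=z(1+9/20z)y_n
  y_{n+1}/y_n = 1 + 2/7z + 5/7z(1+9/20z) = 1 + z + 9/28z²
  so R(z) = 1 + z + 9/28z².

Find x<0 with |R(x)|<1.
x=-0.63: |R|=0.4976
R=1: x+9/28x²=0 ⇒ x=−28/9=-3.1111; min R=1−1/(4·9/28)=0.2222>−1
Confirm numerically:
  x=-2.841: |R|=0.75334 <1
  x=-2.431: |R|=0.46857 <1
  x=-2.065: |R|=0.30564 <1
  x=-3.664: |R|=1.65115 >1
  x=-3.502: |R|=1.44000 >1
  x=-3.190: |R|=1.08089 >1
Stable set (-3.1111, 0).

z* = -3.1111.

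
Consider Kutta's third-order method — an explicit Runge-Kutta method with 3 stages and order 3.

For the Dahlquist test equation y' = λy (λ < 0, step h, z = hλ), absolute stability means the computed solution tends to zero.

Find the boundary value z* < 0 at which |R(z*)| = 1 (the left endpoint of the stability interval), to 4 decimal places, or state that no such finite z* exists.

With y'=λy (z=hλ):
  order 3, 3-stage ⇒ R(z)=1+z+z^2/2+z^3/6
  (e.g. R(-1.18)=0.24236, |R|=0.24236)

Boundary: |R(x)|=1, x<0.
x=-1.18: |R|=0.2424
|R(-2.77)|=1.4759 |R(-1.63)|=0.0233 |R(-0.8)|=0.4347
Bisect:
  x_lo=-3.3262 |R|=2.9277  x_hi=-0.0803 |R|=0.9228
  mid=-1.70326 |R|=0.07626 →hi
  mid=-2.51473 |R|=1.00327 →lo
  mid=-2.10900 |R|=0.44848 →hi
  mid=-2.31186 |R|=0.69888 →hi
  mid=-2.41330 |R|=0.84381 →hi
  mid=-2.46402 |R|=0.92166 →hi
  mid=-2.48937 |R|=0.96198 →hi
  mid=-2.50205 |R|=0.98251 →hi
  ...
  [-2.51275,-2.51255] ⇒ x*=-2.5127
Stable set (-2.5127, 0).

z* = -2.5127.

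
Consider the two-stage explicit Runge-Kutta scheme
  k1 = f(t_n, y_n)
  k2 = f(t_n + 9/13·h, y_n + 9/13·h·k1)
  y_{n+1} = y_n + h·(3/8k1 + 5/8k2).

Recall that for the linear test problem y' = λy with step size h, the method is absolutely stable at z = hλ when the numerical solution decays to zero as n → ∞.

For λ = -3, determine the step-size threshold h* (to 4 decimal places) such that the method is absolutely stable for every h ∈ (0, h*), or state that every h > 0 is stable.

With y'=λy (z=hλ):
  k1=λy_n ⇒ h·k1=z·y_n;  k2=λ(1+9/13z)y_n ⇒ h·k2=z(1+9/13z)y_n
  y_{n+1}/y_n = 1 + 3/8z + 5/8z(1+9/13z) = 1 + z + 45/104z²
  so R(z) = 1 + z + 45/104z².

Need |R(x)|<1, x<0.
x=-1.67: |R|=0.5367
R=1: x+45/104x²=0 ⇒ x=−104/45=-2.3111; min R=1−1/(4·45/104)=0.4222>−1
Confirm numerically:
  x=-2.190: |R|=0.88524 <1
  x=-2.057: |R|=0.77383 <1
  x=-1.787: |R|=0.59475 <1
  x=-2.691: |R|=1.44233 >1
  x=-2.572: |R|=1.29034 >1
Interval (-2.3111, 0).

(-2.3111,0); λ=-3 ⇒ h* = (104/45)/3 = 0.7704.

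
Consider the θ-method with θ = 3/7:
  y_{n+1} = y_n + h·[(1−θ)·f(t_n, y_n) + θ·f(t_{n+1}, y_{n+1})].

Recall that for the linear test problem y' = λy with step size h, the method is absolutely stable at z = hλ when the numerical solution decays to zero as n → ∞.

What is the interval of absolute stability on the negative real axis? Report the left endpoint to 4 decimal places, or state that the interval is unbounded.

z∈(-14.0000,0).

On y'=λy, z=hλ:
  y_{n+1} = y_n + z·[4/7·y_n + 3/7·y_{n+1}] ⇒ (1 − 3/7z)y_{n+1} = (1 + 4/7z)y_n
  so R(z) = (1 + 4/7z)/(1 − 3/7z).

Boundary: |R(x)|=1, x<0.
x=-1.06: |R|=0.2711
R=−1: 1+4/7x = −1+3/7x ⇒ -1/7x=2 ⇒ x=2/(-1/7)=-14.0000
Confirm numerically:
  x=-11.435: |R|=0.93790 <1
  x=-8.163: |R|=0.81463 <1
  x=-5.725: |R|=0.65770 <1
  x=-14.579: |R|=1.01141 >1
  x=-14.499: |R|=1.00988 >1
  x=-14.221: |R|=1.00445 >1
Stable set (-14.0000, 0).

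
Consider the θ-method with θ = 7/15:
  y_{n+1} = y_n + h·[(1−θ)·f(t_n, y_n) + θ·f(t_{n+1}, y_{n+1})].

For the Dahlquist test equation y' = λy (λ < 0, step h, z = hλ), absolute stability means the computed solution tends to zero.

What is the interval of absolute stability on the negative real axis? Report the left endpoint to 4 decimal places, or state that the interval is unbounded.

Test eqn y'=λy, z=hλ:
  y_{n+1} = y_n + z·[8/15·y_n + 7/15·y_{n+1}] ⇒ (1 − 7/15z)y_{n+1} = (1 + 8/15z)y_n
  ⇒ R(z) = (1 + 8/15z)/(1 − 7/15z).

Solve |R(x)|<1 on ℝ⁻.
x=-0.67: |R|=0.4896
R=−1: 1+8/15x = −1+7/15x ⇒ -1/15x=2 ⇒ x=2/(-1/15)=-30.0000
Confirm numerically:
  x=-24.446: |R|=0.97016 <1
  x=-21.569: |R|=0.94921 <1
  x=-17.080: |R|=0.90398 <1
  x=-13.902: |R|=0.85667 <1
  x=-30.486: |R|=1.00213 >1
  x=-30.360: |R|=1.00158 >1
  x=-30.193: |R|=1.00085 >1
Stable set (-30.0000, 0).

z∈(-30.0000,0).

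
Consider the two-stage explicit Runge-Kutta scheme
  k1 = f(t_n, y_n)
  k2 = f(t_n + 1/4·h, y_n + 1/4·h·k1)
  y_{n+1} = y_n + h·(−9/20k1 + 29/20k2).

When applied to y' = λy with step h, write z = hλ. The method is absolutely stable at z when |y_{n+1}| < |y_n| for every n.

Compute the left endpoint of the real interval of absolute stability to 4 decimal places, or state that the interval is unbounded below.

With y'=λy (z=hλ):
  k1=λy_n ⇒ h·k1=z·y_n;  k2=λ(1+1/4z)y_n ⇒ h·k2=z(1+1/4z)y_n
  y_{n+1}/y_n = 1 − 9/20z + 29/20z(1+1/4z) = 1 + z + 29/80z²
  Hence R(z) = 1 + z + 29/80z².

Boundary: |R(x)|=1, x<0.
x=-0.54: |R|=0.5657
R=1: x+29/80x²=0 ⇒ x=−80/29=-2.7586; min R=1−1/(4·29/80)=0.3103>−1
Confirm numerically:
  x=-2.671: |R|=0.91516 <1
  x=-1.545: |R|=0.32030 <1
  x=-1.492: |R|=0.31495 <1
  x=-3.196: |R|=1.50673 >1
  x=-3.077: |R|=1.35512 >1
  x=-2.836: |R|=1.07955 >1
So |R|<1 on (-2.7586, 0).

z* = -2.7586.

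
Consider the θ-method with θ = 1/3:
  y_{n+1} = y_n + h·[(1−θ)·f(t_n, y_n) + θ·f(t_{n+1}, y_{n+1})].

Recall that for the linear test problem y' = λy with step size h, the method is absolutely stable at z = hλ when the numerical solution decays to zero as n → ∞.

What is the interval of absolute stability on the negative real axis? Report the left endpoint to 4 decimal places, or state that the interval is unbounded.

z∈(-6.0000,0).

On y'=λy, z=hλ:
  y_{n+1} = y_n + z·[2/3·y_n + 1/3·y_{n+1}] ⇒ (1 − 1/3z)y_{n+1} = (1 + 2/3z)y_n
  R(z) = (1 + 2/3z)/(1 − 1/3z).

Find x<0 with |R(x)|<1.
x=-1.29: |R|=0.0979
R=−1: 1+2/3x = −1+1/3x ⇒ -1/3x=2 ⇒ x=2/(-1/3)=-6.0000
Confirm numerically:
  x=-5.745: |R|=0.97084 <1
  x=-4.899: |R|=0.86062 <1
  x=-4.664: |R|=0.82568 <1
  x=-6.217: |R|=1.02354 >1
  x=-6.180: |R|=1.01961 >1
  x=-6.161: |R|=1.01757 >1
Stable set (-6.0000, 0).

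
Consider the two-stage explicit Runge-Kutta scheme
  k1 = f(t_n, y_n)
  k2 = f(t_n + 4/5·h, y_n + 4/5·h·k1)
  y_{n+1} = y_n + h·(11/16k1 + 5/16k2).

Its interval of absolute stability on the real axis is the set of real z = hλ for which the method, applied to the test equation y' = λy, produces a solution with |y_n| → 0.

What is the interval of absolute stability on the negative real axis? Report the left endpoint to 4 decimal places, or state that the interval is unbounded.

(-4.0000, 0).

On y'=λy, z=hλ:
  k1=λy_n ⇒ h·k1=z·y_n;  k2=λ(1+4/5z)y_n ⇒ h·k2=z(1+4/5z)y_n
  y_{n+1}/y_n = 1 + 11/16z + 5/16z(1+4/5z) = 1 + z + 1/4z²
  ⇒ R(z) = 1 + z + 1/4z².

Boundary: |R(x)|=1, x<0.
x=-1.12: |R|=0.1936
R=1: x+1/4x²=0 ⇒ x=−4=-4.0000; min R=1−1/(4·1/4)=0.0000>−1
Confirm numerically:
  x=-3.956: |R|=0.95648 <1
  x=-3.206: |R|=0.36361 <1
  x=-2.833: |R|=0.17347 <1
  x=-2.187: |R|=0.00874 <1
  x=-4.434: |R|=1.48109 >1
  x=-4.380: |R|=1.41610 >1
  x=-4.254: |R|=1.27013 >1
Stable set (-4.0000, 0).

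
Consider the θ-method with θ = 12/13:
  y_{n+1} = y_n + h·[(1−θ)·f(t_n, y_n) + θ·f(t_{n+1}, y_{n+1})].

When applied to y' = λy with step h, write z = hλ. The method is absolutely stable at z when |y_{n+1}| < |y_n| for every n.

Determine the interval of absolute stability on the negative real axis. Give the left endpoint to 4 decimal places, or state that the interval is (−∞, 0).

On y'=λy, z=hλ:
  y_{n+1} = y_n + z·[1/13·y_n + 12/13·y_{n+1}] ⇒ (1 − 12/13z)y_{n+1} = (1 + 1/13z)y_n
  so R(z) = (1 + 1/13z)/(1 − 12/13z).

Find x<0 with |R(x)|<1.
x=-0.43: |R|=0.6922
x=-2: |R|=0.2973
x=-10: |R|=0.0226
x=-100: |R|=0.0717
θ=12/13≥1/2 ⇒ |1+1/13x|<|1−12/13x| ∀x<0 ⇒ unbounded interval.

interval (−∞, 0).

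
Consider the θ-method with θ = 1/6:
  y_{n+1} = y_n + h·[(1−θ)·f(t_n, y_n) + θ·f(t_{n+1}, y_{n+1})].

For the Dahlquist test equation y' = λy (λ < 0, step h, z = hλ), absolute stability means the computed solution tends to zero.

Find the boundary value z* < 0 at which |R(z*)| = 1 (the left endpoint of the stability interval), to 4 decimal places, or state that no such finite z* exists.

Test eqn y'=λy, z=hλ:
  y_{n+1} = y_n + z·[5/6·y_n + 1/6·y_{n+1}] ⇒ (1 − 1/6z)y_{n+1} = (1 + 5/6z)y_n
  ⇒ R(z) = (1 + 5/6z)/(1 − 1/6z).

Need |R(x)|<1, x<0.
x=-1.46: |R|=0.1743
R=−1: 1+5/6x = −1+1/6x ⇒ -2/3x=2 ⇒ x=2/(-2/3)=-3.0000
Confirm numerically:
  x=-2.823: |R|=0.91976 <1
  x=-1.843: |R|=0.40992 <1
  x=-1.649: |R|=0.29350 <1
  x=-3.259: |R|=1.11189 >1
  x=-3.206: |R|=1.08951 >1
Stable set (-3.0000, 0).

z* = -3.0000.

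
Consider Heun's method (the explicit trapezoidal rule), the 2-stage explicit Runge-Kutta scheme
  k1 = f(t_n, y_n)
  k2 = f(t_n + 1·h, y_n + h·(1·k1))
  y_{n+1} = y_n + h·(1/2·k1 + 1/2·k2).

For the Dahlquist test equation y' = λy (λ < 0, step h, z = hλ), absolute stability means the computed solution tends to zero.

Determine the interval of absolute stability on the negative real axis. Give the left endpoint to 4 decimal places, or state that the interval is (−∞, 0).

With y'=λy (z=hλ):
  order 2, 2-stage ⇒ R(z)=1+z+z^2/2
  (e.g. R(-1.46)=0.60580, |R|=0.60580)

Boundary: |R(x)|=1, x<0.
x=-1.46: |R|=0.6058
|R(-1.61)|=0.6861 |R(-1.36)|=0.5648 |R(-0.6)|=0.5800
Bisect:
  x_lo=-2.6006 |R|=1.7809  x_hi=-0.0677 |R|=0.9346
  mid=-1.33411 |R|=0.55581 →hi
  mid=-1.96733 |R|=0.96786 →hi
  mid=-2.28394 |R|=1.32425 →lo
  mid=-2.12564 |R|=1.13353 →lo
  mid=-2.04648 |R|=1.04756 →lo
  mid=-2.00691 |R|=1.00693 →lo
  mid=-1.98712 |R|=0.98720 →hi
  ...
  [-2.00010,-1.99995] ⇒ x*=-2.0000
So |R|<1 on (-2.0000, 0).

(-2.0000, 0).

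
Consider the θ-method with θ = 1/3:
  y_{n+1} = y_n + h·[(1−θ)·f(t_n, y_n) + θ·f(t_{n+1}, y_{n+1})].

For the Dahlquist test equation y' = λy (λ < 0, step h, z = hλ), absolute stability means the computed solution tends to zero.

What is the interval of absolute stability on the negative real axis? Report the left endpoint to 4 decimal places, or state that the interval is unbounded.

(-6.0000, 0).

On y'=λy, z=hλ:
  y_{n+1} = y_n + z·[2/3·y_n + 1/3·y_{n+1}] ⇒ (1 − 1/3z)y_{n+1} = (1 + 2/3z)y_n
  R(z) = (1 + 2/3z)/(1 − 1/3z).

Boundary: |R(x)|=1, x<0.
x=-0.52: |R|=0.5568
R=−1: 1+2/3x = −1+1/3x ⇒ -1/3x=2 ⇒ x=2/(-1/3)=-6.0000
Confirm numerically:
  x=-5.930: |R|=0.99216 <1
  x=-5.584: |R|=0.95154 <1
  x=-5.378: |R|=0.92576 <1
  x=-4.258: |R|=0.75999 <1
  x=-6.407: |R|=1.04327 >1
  x=-6.151: |R|=1.01650 >1
So |R|<1 on (-6.0000, 0).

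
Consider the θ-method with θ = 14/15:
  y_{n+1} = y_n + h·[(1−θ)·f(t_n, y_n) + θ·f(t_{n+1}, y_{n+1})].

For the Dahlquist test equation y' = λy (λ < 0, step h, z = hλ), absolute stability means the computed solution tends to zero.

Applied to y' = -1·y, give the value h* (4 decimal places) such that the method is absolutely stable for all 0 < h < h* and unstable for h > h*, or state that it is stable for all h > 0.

With y'=λy (z=hλ):
  y_{n+1} = y_n + z·[1/15·y_n + 14/15·y_{n+1}] ⇒ (1 − 14/15z)y_{n+1} = (1 + 1/15z)y_n
  R(z) = (1 + 1/15z)/(1 − 14/15z).

Boundary: |R(x)|=1, x<0.
x=-1.29: |R|=0.4147
x=-2: |R|=0.3023
x=-10: |R|=0.0323
x=-100: |R|=0.0601
θ=14/15≥1/2 ⇒ |1+1/15x|<|1−14/15x| ∀x<0 ⇒ stable on all of ℝ⁻.

interval (−∞, 0). Any h>0 works for λ=-1.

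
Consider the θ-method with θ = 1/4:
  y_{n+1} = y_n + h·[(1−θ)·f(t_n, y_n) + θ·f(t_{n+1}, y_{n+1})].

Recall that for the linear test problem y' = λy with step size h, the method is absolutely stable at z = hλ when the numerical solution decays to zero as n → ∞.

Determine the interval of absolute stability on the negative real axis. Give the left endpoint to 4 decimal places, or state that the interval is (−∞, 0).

z∈(-4.0000,0).

Test eqn y'=λy, z=hλ:
  y_{n+1} = y_n + z·[3/4·y_n + 1/4·y_{n+1}] ⇒ (1 − 1/4z)y_{n+1} = (1 + 3/4z)y_n
  Hence R(z) = (1 + 3/4z)/(1 − 1/4z).

Find x<0 with |R(x)|<1.
x=-0.78: |R|=0.3473
R=−1: 1+3/4x = −1+1/4x ⇒ -1/2x=2 ⇒ x=2/(-1/2)=-4.0000
Confirm numerically:
  x=-3.462: |R|=0.85580 <1
  x=-3.206: |R|=0.77963 <1
  x=-3.162: |R|=0.76599 <1
  x=-4.587: |R|=1.13672 >1
  x=-4.151: |R|=1.03705 >1
  x=-4.081: |R|=1.02005 >1
Interval (-4.0000, 0).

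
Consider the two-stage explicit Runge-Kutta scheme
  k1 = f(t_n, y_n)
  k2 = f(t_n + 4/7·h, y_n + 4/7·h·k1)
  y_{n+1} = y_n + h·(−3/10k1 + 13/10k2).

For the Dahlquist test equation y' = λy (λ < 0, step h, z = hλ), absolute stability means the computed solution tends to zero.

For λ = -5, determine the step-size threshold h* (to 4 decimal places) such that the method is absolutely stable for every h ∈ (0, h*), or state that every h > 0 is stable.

(-1.3462,0); λ=-5 ⇒ h* = (35/26)/5 = 0.2692.

On y'=λy, z=hλ:
  k1=λy_n ⇒ h·k1=z·y_n;  k2=λ(1+4/7z)y_n ⇒ h·k2=z(1+4/7z)y_n
  y_{n+1}/y_n = 1 − 3/10z + 13/10z(1+4/7z) = 1 + z + 26/35z²
  so R(z) = 1 + z + 26/35z².

Find x<0 with |R(x)|<1.
x=-1.17: |R|=0.8469
R=1: x+26/35x²=0 ⇒ x=−35/26=-1.3462; min R=1−1/(4·26/35)=0.6635>−1
Confirm numerically:
  x=-1.111: |R|=0.80592 <1
  x=-0.831: |R|=0.68199 <1
  x=-0.671: |R|=0.66346 <1
  x=-0.668: |R|=0.66348 <1
  x=-1.634: |R|=1.34940 >1
  x=-1.534: |R|=1.21406 >1
So |R|<1 on (-1.3462, 0).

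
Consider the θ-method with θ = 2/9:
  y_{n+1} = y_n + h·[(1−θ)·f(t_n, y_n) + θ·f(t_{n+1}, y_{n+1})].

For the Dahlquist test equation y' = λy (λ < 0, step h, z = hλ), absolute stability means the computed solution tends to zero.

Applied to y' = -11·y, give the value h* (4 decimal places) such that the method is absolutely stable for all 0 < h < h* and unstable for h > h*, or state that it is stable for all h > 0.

Set f=λy, z=hλ:
  y_{n+1} = y_n + z·[7/9·y_n + 2/9·y_{n+1}] ⇒ (1 − 2/9z)y_{n+1} = (1 + 7/9z)y_n
  so R(z) = (1 + 7/9z)/(1 − 2/9z).

Need |R(x)|<1, x<0.
x=-0.36: |R|=0.6667
R=−1: 1+7/9x = −1+2/9x ⇒ -5/9x=2 ⇒ x=2/(-5/9)=-3.6000
Confirm numerically:
  x=-3.289: |R|=0.90018 <1
  x=-3.171: |R|=0.86019 <1
  x=-2.989: |R|=0.79603 <1
  x=-2.709: |R|=0.69101 <1
  x=-3.923: |R|=1.09587 >1
  x=-3.828: |R|=1.06844 >1
  x=-3.720: |R|=1.03650 >1
Interval (-3.6000, 0).

(-3.6000,0); λ=-11 ⇒ h* = (18/5)/11 = 0.3273.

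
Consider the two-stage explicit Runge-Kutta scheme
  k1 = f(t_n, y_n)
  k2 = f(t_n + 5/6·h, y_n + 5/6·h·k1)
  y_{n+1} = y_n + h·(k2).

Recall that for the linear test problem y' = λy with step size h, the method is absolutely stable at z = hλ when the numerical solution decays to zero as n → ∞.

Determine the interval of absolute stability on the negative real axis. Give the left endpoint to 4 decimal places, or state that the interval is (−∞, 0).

(-1.2000, 0).

On y'=λy, z=hλ:
  k1=λy_n ⇒ h·k1=z·y_n;  k2=λ(1+5/6z)y_n ⇒ h·k2=z(1+5/6z)y_n
  y_{n+1}/y_n = 1 + z(1+5/6z) = 1 + z + 5/6z²
  R(z) = 1 + z + 5/6z².

Boundary: |R(x)|=1, x<0.
x=-0.72: |R|=0.7120
R=1: x+5/6x²=0 ⇒ x=−6/5=-1.2000; min R=1−1/(4·5/6)=0.7000>−1
Confirm numerically:
  x=-1.013: |R|=0.84214 <1
  x=-0.823: |R|=0.74144 <1
  x=-0.641: |R|=0.70140 <1
  x=-1.406: |R|=1.24136 >1
  x=-1.288: |R|=1.09445 >1
  x=-1.278: |R|=1.08307 >1
Stable set (-1.2000, 0).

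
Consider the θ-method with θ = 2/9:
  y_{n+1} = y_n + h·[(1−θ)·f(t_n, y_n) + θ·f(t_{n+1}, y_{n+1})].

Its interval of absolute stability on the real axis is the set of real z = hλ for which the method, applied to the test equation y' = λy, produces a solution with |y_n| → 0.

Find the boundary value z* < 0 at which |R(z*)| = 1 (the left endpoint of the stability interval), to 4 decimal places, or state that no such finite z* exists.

left endpoint -3.6000.

With y'=λy (z=hλ):
  y_{n+1} = y_n + z·[7/9·y_n + 2/9·y_{n+1}] ⇒ (1 − 2/9z)y_{n+1} = (1 + 7/9z)y_n
  R(z) = (1 + 7/9z)/(1 − 2/9z).

Solve |R(x)|<1 on ℝ⁻.
x=-1.09: |R|=0.1225
R=−1: 1+7/9x = −1+2/9x ⇒ -5/9x=2 ⇒ x=2/(-5/9)=-3.6000
Confirm numerically:
  x=-2.978: |R|=0.79206 <1
  x=-2.848: |R|=0.74415 <1
  x=-2.297: |R|=0.52074 <1
  x=-1.832: |R|=0.30196 <1
  x=-4.105: |R|=1.14672 >1
  x=-4.078: |R|=1.13931 >1
  x=-3.975: |R|=1.11062 >1
Interval (-3.6000, 0).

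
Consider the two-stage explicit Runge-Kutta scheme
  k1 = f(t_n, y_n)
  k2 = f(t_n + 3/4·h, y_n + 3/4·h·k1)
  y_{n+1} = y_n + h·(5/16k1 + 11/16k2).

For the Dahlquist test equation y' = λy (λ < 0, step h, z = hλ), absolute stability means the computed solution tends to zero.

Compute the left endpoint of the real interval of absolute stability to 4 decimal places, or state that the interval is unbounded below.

On y'=λy, z=hλ:
  k1=λy_n ⇒ h·k1=z·y_n;  k2=λ(1+3/4z)y_n ⇒ h·k2=z(1+3/4z)y_n
  y_{n+1}/y_n = 1 + 5/16z + 11/16z(1+3/4z) = 1 + z + 33/64z²
  Hence R(z) = 1 + z + 33/64z².

Solve |R(x)|<1 on ℝ⁻.
x=-0.35: |R|=0.7132
R=1: x+33/64x²=0 ⇒ x=−64/33=-1.9394; min R=1−1/(4·33/64)=0.5152>−1
Confirm numerically:
  x=-1.860: |R|=0.92386 <1
  x=-1.401: |R|=0.61107 <1
  x=-1.202: |R|=0.54298 <1
  x=-2.333: |R|=1.47349 >1
  x=-2.255: |R|=1.36697 >1
  x=-2.055: |R|=1.12250 >1
Stable set (-1.9394, 0).

left endpoint -1.9394.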